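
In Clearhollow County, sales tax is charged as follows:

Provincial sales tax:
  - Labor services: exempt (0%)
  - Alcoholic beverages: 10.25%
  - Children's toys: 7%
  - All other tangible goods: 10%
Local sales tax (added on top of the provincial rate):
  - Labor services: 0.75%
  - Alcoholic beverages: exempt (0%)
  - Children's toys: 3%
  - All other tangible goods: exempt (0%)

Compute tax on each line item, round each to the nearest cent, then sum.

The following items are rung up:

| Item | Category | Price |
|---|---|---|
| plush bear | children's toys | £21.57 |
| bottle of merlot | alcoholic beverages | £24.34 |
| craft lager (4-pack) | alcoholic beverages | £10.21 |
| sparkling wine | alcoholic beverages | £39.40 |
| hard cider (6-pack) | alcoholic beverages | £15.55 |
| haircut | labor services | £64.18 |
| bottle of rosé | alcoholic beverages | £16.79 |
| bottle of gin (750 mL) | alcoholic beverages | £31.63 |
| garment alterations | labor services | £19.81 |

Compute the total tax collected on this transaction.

Plush bear £21.57: children's toys → 7% + 3% local = 10% → £2.16
Bottle of merlot £24.34: alcoholic beverages → 10.25% + 0% local = 10.25% → £2.49
Craft lager (4-pack) £10.21: alcoholic beverages → 10.25% + 0% local = 10.25% → £1.05
Sparkling wine £39.40: alcoholic beverages → 10.25% + 0% local = 10.25% → £4.04
Hard cider (6-pack) £15.55: alcoholic beverages → 10.25% + 0% local = 10.25% → £1.59
Haircut £64.18: labor services → 0% + 0.75% local = 0.75% → £0.48
Bottle of rosé £16.79: alcoholic beverages → 10.25% + 0% local = 10.25% → £1.72
Bottle of gin (750 mL) £31.63: alcoholic beverages → 10.25% + 0% local = 10.25% → £3.24
Garment alterations £19.81: labor services → 0% + 0.75% local = 0.75% → £0.15
Total tax = £2.16 + £2.49 + £1.05 + £4.04 + £1.59 + £0.48 + £1.72 + £3.24 + £0.15 = £16.92

£16.92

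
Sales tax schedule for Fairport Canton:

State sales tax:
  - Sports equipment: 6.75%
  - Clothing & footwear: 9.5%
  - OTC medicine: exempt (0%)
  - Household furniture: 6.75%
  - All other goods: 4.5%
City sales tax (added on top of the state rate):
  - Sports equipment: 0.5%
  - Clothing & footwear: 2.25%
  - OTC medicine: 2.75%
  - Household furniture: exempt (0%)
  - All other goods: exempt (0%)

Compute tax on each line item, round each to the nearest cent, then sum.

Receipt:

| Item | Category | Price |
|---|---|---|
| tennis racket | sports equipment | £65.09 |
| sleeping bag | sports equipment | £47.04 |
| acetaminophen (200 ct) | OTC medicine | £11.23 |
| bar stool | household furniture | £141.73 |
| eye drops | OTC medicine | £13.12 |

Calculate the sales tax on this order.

£18.37

Tennis racket £65.09: sports equipment → 6.75% + 0.5% city = 7.25% → £4.72
Sleeping bag £47.04: sports equipment → 6.75% + 0.5% city = 7.25% → £3.41
Acetaminophen (200 ct) £11.23: OTC medicine → 0% + 2.75% city = 2.75% → £0.31
Bar stool £141.73: household furniture → 6.75% + 0% city = 6.75% → £9.57
Eye drops £13.12: OTC medicine → 0% + 2.75% city = 2.75% → £0.36
Total tax = £4.72 + £3.41 + £0.31 + £9.57 + £0.36 = £18.37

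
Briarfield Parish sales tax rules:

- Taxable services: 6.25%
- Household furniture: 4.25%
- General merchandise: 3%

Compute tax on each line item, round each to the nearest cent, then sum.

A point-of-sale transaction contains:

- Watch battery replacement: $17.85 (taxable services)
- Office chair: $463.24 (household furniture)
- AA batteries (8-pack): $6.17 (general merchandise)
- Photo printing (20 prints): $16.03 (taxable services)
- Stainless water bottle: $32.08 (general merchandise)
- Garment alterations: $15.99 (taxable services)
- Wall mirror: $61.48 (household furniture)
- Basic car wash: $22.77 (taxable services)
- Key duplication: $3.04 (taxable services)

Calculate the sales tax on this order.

$28.18

Watch battery replacement $17.85: taxable services → 6.25% → $1.12
Office chair $463.24: household furniture → 4.25% → $19.69
AA batteries (8-pack) $6.17: general merchandise → 3% → $0.19
Photo printing (20 prints) $16.03: taxable services → 6.25% → $1.00
Stainless water bottle $32.08: general merchandise → 3% → $0.96
Garment alterations $15.99: taxable services → 6.25% → $1.00
Wall mirror $61.48: household furniture → 4.25% → $2.61
Basic car wash $22.77: taxable services → 6.25% → $1.42
Key duplication $3.04: taxable services → 6.25% → $0.19
Total tax = $1.12 + $19.69 + $0.19 + $1.00 + $0.96 + $1.00 + $2.61 + $1.42 + $0.19 = $28.18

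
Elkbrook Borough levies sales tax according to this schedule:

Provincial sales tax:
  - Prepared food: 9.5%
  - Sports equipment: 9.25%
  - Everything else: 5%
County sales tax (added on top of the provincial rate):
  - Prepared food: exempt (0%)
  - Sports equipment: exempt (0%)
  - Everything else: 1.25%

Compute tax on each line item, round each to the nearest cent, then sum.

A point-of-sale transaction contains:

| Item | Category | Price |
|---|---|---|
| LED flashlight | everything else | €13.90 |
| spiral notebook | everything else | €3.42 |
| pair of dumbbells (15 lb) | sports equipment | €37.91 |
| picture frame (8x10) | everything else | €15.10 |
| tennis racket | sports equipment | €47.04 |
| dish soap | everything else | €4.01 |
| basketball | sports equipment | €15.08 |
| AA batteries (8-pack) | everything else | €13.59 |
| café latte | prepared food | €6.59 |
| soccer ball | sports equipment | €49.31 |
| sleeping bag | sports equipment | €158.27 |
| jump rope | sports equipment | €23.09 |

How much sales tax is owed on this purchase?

LED flashlight €13.90: everything else → 5% + 1.25% county = 6.25% → €0.87
Spiral notebook €3.42: everything else → 5% + 1.25% county = 6.25% → €0.21
Pair of dumbbells (15 lb) €37.91: sports equipment → 9.25% + 0% county = 9.25% → €3.51
Picture frame (8x10) €15.10: everything else → 5% + 1.25% county = 6.25% → €0.94
Tennis racket €47.04: sports equipment → 9.25% + 0% county = 9.25% → €4.35
Dish soap €4.01: everything else → 5% + 1.25% county = 6.25% → €0.25
Basketball €15.08: sports equipment → 9.25% + 0% county = 9.25% → €1.39
AA batteries (8-pack) €13.59: everything else → 5% + 1.25% county = 6.25% → €0.85
Café latte €6.59: prepared food → 9.5% + 0% county = 9.5% → €0.63
Soccer ball €49.31: sports equipment → 9.25% + 0% county = 9.25% → €4.56
Sleeping bag €158.27: sports equipment → 9.25% + 0% county = 9.25% → €14.64
Jump rope €23.09: sports equipment → 9.25% + 0% county = 9.25% → €2.14
Total tax = €0.87 + €0.21 + €3.51 + €0.94 + €4.35 + €0.25 + €1.39 + €0.85 + €0.63 + €4.56 + €14.64 + €2.14 = €34.34

€34.34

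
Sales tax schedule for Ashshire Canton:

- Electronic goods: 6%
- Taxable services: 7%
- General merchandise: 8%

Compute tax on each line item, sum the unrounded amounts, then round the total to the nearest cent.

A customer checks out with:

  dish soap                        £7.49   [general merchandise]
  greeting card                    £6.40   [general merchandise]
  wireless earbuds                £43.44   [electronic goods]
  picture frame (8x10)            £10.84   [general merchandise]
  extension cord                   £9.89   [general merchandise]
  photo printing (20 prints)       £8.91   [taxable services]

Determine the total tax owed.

Dish soap £7.49: general merchandise → 8% → £0.5992
Greeting card £6.40: general merchandise → 8% → £0.512
Wireless earbuds £43.44: electronic goods → 6% → £2.6064
Picture frame (8x10) £10.84: general merchandise → 8% → £0.8672
Extension cord £9.89: general merchandise → 8% → £0.7912
Photo printing (20 prints) £8.91: taxable services → 7% → £0.6237
Unrounded tax sum = £5.9997 → £6.00

£6.00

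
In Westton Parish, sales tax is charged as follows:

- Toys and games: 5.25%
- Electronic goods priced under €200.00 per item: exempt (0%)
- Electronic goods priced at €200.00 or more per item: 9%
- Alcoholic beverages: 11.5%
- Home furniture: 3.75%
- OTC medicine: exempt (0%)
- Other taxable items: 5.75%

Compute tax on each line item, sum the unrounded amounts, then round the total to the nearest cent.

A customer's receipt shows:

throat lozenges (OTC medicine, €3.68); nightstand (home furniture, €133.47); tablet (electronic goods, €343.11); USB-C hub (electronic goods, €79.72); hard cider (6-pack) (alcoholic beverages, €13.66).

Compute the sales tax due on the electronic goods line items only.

€30.88

Tablet €343.11: electronic goods, €200.00 or more → 9% → €30.8799
USB-C hub €79.72: electronic goods, under €200.00 → 0% → €0.00
Tax on electronic goods: unrounded sum = €30.8799 → €30.88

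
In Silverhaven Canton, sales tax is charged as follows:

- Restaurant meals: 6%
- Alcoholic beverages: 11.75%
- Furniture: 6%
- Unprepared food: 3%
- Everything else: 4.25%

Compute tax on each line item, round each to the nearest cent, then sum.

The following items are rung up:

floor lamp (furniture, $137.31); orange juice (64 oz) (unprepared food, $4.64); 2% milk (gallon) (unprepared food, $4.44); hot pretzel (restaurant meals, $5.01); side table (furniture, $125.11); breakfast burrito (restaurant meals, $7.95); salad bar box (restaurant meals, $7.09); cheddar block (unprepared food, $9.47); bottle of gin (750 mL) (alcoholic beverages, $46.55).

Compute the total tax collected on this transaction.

Floor lamp $137.31: furniture → 6% → $8.24
Orange juice (64 oz) $4.64: unprepared food → 3% → $0.14
2% milk (gallon) $4.44: unprepared food → 3% → $0.13
Hot pretzel $5.01: restaurant meals → 6% → $0.30
Side table $125.11: furniture → 6% → $7.51
Breakfast burrito $7.95: restaurant meals → 6% → $0.48
Salad bar box $7.09: restaurant meals → 6% → $0.43
Cheddar block $9.47: unprepared food → 3% → $0.28
Bottle of gin (750 mL) $46.55: alcoholic beverages → 11.75% → $5.47
Total tax = $8.24 + $0.14 + $0.13 + $0.30 + $7.51 + $0.48 + $0.43 + $0.28 + $5.47 = $22.98

$22.98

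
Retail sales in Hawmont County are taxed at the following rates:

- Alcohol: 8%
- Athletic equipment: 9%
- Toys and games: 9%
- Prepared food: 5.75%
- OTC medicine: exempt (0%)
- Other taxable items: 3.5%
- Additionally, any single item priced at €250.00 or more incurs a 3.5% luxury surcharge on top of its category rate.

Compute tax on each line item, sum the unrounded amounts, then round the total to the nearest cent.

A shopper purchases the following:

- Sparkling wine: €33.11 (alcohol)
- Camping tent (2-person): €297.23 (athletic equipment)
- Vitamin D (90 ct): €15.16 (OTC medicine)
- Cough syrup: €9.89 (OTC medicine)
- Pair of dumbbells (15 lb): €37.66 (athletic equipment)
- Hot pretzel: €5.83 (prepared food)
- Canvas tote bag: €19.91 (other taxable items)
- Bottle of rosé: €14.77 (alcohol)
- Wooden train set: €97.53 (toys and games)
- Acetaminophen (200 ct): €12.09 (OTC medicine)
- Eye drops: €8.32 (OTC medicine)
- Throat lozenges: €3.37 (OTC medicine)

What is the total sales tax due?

€54.18

Sparkling wine €33.11: alcohol → 8% → €2.6488
Camping tent (2-person) €297.23: athletic equipment → 9% + 3.5% surcharge = 12.5% → €37.15375
Vitamin D (90 ct) €15.16: OTC medicine → 0% → €0.00
Cough syrup €9.89: OTC medicine → 0% → €0.00
Pair of dumbbells (15 lb) €37.66: athletic equipment → 9% → €3.3894
Hot pretzel €5.83: prepared food → 5.75% → €0.335225
Canvas tote bag €19.91: other taxable items → 3.5% → €0.69685
Bottle of rosé €14.77: alcohol → 8% → €1.1816
Wooden train set €97.53: toys and games → 9% → €8.7777
Acetaminophen (200 ct) €12.09: OTC medicine → 0% → €0.00
Eye drops €8.32: OTC medicine → 0% → €0.00
Throat lozenges €3.37: OTC medicine → 0% → €0.00
Unrounded tax sum = €54.183325 → €54.18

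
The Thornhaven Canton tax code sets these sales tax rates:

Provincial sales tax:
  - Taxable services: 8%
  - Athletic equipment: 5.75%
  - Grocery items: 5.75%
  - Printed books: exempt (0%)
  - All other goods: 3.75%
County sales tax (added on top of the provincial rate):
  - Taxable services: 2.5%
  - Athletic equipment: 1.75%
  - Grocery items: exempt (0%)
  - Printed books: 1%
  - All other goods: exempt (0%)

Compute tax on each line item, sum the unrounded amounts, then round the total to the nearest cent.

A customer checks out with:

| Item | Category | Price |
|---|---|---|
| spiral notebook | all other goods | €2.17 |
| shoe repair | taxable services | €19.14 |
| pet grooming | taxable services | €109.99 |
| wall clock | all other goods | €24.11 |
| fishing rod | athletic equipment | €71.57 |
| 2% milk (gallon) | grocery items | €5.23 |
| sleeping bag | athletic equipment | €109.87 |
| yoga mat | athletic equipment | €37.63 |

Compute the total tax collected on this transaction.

Spiral notebook €2.17: all other goods → 3.75% + 0% county = 3.75% → €0.081375
Shoe repair €19.14: taxable services → 8% + 2.5% county = 10.5% → €2.0097
Pet grooming €109.99: taxable services → 8% + 2.5% county = 10.5% → €11.54895
Wall clock €24.11: all other goods → 3.75% + 0% county = 3.75% → €0.904125
Fishing rod €71.57: athletic equipment → 5.75% + 1.75% county = 7.5% → €5.36775
2% milk (gallon) €5.23: grocery items → 5.75% + 0% county = 5.75% → €0.300725
Sleeping bag €109.87: athletic equipment → 5.75% + 1.75% county = 7.5% → €8.24025
Yoga mat €37.63: athletic equipment → 5.75% + 1.75% county = 7.5% → €2.82225
Unrounded tax sum = €31.275125 → €31.28

€31.28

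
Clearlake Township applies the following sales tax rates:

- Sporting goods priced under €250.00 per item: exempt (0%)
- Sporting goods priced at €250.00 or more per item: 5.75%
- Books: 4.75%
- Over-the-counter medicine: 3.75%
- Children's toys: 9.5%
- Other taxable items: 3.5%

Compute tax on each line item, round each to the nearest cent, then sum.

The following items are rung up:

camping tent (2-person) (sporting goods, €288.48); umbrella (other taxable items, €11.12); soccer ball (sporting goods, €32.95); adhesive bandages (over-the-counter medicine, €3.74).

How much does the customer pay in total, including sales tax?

Camping tent (2-person) €288.48: sporting goods, €250.00 or more → 5.75% → €16.59
Umbrella €11.12: other taxable items → 3.5% → €0.39
Soccer ball €32.95: sporting goods, under €250.00 → 0% → €0.00
Adhesive bandages €3.74: over-the-counter medicine → 3.75% → €0.14
Subtotal = €336.29; tax = €17.12; total due = €353.41

€353.41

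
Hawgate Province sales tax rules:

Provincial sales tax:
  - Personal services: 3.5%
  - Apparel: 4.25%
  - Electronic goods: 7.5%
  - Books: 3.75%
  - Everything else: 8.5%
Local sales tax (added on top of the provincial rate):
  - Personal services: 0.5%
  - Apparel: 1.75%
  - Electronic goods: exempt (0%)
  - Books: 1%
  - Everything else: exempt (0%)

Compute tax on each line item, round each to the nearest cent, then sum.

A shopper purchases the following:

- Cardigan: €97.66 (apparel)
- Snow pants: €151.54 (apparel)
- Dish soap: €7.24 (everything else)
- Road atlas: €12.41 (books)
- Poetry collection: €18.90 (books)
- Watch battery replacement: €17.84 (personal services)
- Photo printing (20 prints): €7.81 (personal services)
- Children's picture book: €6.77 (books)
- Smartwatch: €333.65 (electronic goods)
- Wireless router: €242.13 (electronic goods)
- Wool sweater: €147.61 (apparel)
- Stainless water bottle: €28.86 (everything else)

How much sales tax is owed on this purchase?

€72.89

Cardigan €97.66: apparel → 4.25% + 1.75% local = 6% → €5.86
Snow pants €151.54: apparel → 4.25% + 1.75% local = 6% → €9.09
Dish soap €7.24: everything else → 8.5% + 0% local = 8.5% → €0.62
Road atlas €12.41: books → 3.75% + 1% local = 4.75% → €0.59
Poetry collection €18.90: books → 3.75% + 1% local = 4.75% → €0.90
Watch battery replacement €17.84: personal services → 3.5% + 0.5% local = 4% → €0.71
Photo printing (20 prints) €7.81: personal services → 3.5% + 0.5% local = 4% → €0.31
Children's picture book €6.77: books → 3.75% + 1% local = 4.75% → €0.32
Smartwatch €333.65: electronic goods → 7.5% + 0% local = 7.5% → €25.02
Wireless router €242.13: electronic goods → 7.5% + 0% local = 7.5% → €18.16
Wool sweater €147.61: apparel → 4.25% + 1.75% local = 6% → €8.86
Stainless water bottle €28.86: everything else → 8.5% + 0% local = 8.5% → €2.45
Total tax = €5.86 + €9.09 + €0.62 + €0.59 + €0.90 + €0.71 + €0.31 + €0.32 + €25.02 + €18.16 + €8.86 + €2.45 = €72.89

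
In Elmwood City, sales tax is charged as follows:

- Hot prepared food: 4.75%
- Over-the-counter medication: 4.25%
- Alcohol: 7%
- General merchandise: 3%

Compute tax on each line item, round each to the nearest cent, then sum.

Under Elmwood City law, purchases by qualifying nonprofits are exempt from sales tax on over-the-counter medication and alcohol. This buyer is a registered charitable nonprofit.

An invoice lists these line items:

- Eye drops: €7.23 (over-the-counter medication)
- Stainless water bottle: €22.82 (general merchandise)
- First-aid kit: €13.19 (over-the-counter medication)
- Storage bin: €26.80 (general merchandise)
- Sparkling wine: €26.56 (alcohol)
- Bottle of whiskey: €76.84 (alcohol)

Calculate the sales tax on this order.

€1.48

Eye drops €7.23: over-the-counter medication, buyer-exempt → 0% → €0.00
Stainless water bottle €22.82: general merchandise → 3% → €0.68
First-aid kit €13.19: over-the-counter medication, buyer-exempt → 0% → €0.00
Storage bin €26.80: general merchandise → 3% → €0.80
Sparkling wine €26.56: alcohol, buyer-exempt → 0% → €0.00
Bottle of whiskey €76.84: alcohol, buyer-exempt → 0% → €0.00
Total tax = €0.68 + €0.80 = €1.48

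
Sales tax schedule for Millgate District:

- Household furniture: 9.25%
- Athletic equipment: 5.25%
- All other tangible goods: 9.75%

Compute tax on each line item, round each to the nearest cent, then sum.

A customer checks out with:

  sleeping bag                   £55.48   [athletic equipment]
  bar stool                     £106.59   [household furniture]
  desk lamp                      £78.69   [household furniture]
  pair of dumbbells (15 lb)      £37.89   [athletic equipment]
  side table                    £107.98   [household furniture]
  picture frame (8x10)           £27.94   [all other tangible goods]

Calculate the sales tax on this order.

Sleeping bag £55.48: athletic equipment → 5.25% → £2.91
Bar stool £106.59: household furniture → 9.25% → £9.86
Desk lamp £78.69: household furniture → 9.25% → £7.28
Pair of dumbbells (15 lb) £37.89: athletic equipment → 5.25% → £1.99
Side table £107.98: household furniture → 9.25% → £9.99
Picture frame (8x10) £27.94: all other tangible goods → 9.75% → £2.72
Total tax = £2.91 + £9.86 + £7.28 + £1.99 + £9.99 + £2.72 = £34.75

£34.75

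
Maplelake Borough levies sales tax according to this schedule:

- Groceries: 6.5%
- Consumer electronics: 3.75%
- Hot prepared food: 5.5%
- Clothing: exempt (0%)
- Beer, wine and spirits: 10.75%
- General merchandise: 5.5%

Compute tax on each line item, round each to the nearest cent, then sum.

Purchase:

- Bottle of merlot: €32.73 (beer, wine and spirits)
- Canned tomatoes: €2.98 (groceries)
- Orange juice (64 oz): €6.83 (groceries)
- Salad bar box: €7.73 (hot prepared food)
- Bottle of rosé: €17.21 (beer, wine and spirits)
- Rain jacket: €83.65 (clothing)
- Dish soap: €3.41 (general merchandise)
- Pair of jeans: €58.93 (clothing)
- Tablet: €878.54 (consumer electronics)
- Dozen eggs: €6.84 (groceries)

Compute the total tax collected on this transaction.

€40.01

Bottle of merlot €32.73: beer, wine and spirits → 10.75% → €3.52
Canned tomatoes €2.98: groceries → 6.5% → €0.19
Orange juice (64 oz) €6.83: groceries → 6.5% → €0.44
Salad bar box €7.73: hot prepared food → 5.5% → €0.43
Bottle of rosé €17.21: beer, wine and spirits → 10.75% → €1.85
Rain jacket €83.65: clothing → 0% → €0.00
Dish soap €3.41: general merchandise → 5.5% → €0.19
Pair of jeans €58.93: clothing → 0% → €0.00
Tablet €878.54: consumer electronics → 3.75% → €32.95
Dozen eggs €6.84: groceries → 6.5% → €0.44
Total tax = €3.52 + €0.19 + €0.44 + €0.43 + €1.85 + €0.19 + €32.95 + €0.44 = €40.01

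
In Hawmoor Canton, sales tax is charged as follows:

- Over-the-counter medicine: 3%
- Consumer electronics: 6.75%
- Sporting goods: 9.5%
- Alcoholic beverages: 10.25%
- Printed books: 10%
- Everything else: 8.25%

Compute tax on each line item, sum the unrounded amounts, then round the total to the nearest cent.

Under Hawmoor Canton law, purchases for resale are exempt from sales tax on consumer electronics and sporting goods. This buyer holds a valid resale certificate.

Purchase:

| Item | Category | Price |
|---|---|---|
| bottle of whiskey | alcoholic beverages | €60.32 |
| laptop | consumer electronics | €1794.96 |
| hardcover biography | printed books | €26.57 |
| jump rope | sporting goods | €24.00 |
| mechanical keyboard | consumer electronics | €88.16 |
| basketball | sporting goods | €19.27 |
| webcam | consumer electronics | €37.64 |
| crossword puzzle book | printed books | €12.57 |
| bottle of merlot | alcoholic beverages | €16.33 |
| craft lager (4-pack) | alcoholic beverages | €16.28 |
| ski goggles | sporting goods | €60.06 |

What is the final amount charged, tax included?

Bottle of whiskey €60.32: alcoholic beverages → 10.25% → €6.1828
Laptop €1794.96: consumer electronics, buyer-exempt → 0% → €0.00
Hardcover biography €26.57: printed books → 10% → €2.657
Jump rope €24.00: sporting goods, buyer-exempt → 0% → €0.00
Mechanical keyboard €88.16: consumer electronics, buyer-exempt → 0% → €0.00
Basketball €19.27: sporting goods, buyer-exempt → 0% → €0.00
Webcam €37.64: consumer electronics, buyer-exempt → 0% → €0.00
Crossword puzzle book €12.57: printed books → 10% → €1.257
Bottle of merlot €16.33: alcoholic beverages → 10.25% → €1.673825
Craft lager (4-pack) €16.28: alcoholic beverages → 10.25% → €1.6687
Ski goggles €60.06: sporting goods, buyer-exempt → 0% → €0.00
Subtotal = €2156.16; unrounded tax = €13.439325 → €13.44; total due = €2169.60

€2169.60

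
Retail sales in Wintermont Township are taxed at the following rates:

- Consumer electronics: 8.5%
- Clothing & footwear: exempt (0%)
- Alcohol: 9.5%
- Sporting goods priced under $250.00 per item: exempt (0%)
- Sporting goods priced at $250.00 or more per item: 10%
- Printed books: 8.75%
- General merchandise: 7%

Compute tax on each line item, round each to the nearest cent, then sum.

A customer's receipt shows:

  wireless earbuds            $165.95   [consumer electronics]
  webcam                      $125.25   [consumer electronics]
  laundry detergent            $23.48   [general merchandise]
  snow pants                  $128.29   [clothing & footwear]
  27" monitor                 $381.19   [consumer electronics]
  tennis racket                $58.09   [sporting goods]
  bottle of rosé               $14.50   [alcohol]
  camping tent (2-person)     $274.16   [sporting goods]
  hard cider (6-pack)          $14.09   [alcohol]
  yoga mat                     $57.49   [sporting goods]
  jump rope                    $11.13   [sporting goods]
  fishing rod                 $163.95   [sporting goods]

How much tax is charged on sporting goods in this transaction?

$27.42

Tennis racket $58.09: sporting goods, under $250.00 → 0% → $0.00
Camping tent (2-person) $274.16: sporting goods, $250.00 or more → 10% → $27.42
Yoga mat $57.49: sporting goods, under $250.00 → 0% → $0.00
Jump rope $11.13: sporting goods, under $250.00 → 0% → $0.00
Fishing rod $163.95: sporting goods, under $250.00 → 0% → $0.00
Tax on sporting goods = $0.00 + $27.42 + $0.00 + $0.00 + $0.00 = $27.42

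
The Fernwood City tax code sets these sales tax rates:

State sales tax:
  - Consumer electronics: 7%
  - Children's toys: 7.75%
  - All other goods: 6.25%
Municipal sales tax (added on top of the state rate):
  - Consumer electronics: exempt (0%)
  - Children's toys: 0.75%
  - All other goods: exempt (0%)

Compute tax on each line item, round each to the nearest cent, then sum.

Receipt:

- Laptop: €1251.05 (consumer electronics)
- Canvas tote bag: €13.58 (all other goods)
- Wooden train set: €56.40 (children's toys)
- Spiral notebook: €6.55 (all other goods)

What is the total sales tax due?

Laptop €1251.05: consumer electronics → 7% + 0% municipal = 7% → €87.57
Canvas tote bag €13.58: all other goods → 6.25% + 0% municipal = 6.25% → €0.85
Wooden train set €56.40: children's toys → 7.75% + 0.75% municipal = 8.5% → €4.79
Spiral notebook €6.55: all other goods → 6.25% + 0% municipal = 6.25% → €0.41
Total tax = €87.57 + €0.85 + €4.79 + €0.41 = €93.62

€93.62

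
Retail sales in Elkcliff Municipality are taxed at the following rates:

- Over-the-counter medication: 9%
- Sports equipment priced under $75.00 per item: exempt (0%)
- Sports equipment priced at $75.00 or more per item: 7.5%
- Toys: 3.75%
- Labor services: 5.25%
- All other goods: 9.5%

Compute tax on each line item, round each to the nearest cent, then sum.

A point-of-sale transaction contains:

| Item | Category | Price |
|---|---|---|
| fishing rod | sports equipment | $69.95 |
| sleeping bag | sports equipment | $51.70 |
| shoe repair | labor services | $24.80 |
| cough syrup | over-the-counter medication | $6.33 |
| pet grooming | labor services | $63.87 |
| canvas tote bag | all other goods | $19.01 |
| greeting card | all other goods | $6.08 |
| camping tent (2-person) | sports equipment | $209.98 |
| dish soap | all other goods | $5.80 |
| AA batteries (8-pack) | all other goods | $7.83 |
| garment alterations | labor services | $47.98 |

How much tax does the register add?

$27.17

Fishing rod $69.95: sports equipment, under $75.00 → 0% → $0.00
Sleeping bag $51.70: sports equipment, under $75.00 → 0% → $0.00
Shoe repair $24.80: labor services → 5.25% → $1.30
Cough syrup $6.33: over-the-counter medication → 9% → $0.57
Pet grooming $63.87: labor services → 5.25% → $3.35
Canvas tote bag $19.01: all other goods → 9.5% → $1.81
Greeting card $6.08: all other goods → 9.5% → $0.58
Camping tent (2-person) $209.98: sports equipment, $75.00 or more → 7.5% → $15.75
Dish soap $5.80: all other goods → 9.5% → $0.55
AA batteries (8-pack) $7.83: all other goods → 9.5% → $0.74
Garment alterations $47.98: labor services → 5.25% → $2.52
Total tax = $1.30 + $0.57 + $3.35 + $1.81 + $0.58 + $15.75 + $0.55 + $0.74 + $2.52 = $27.17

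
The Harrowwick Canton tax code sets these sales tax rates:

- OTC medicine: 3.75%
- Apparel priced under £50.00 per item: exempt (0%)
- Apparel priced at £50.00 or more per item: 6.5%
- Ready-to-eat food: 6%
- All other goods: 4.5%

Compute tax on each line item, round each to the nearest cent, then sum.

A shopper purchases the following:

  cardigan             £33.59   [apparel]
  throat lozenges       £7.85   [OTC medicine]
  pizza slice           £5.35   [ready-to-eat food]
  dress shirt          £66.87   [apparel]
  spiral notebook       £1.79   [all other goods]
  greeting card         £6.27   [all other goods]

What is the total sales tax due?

Cardigan £33.59: apparel, under £50.00 → 0% → £0.00
Throat lozenges £7.85: OTC medicine → 3.75% → £0.29
Pizza slice £5.35: ready-to-eat food → 6% → £0.32
Dress shirt £66.87: apparel, £50.00 or more → 6.5% → £4.35
Spiral notebook £1.79: all other goods → 4.5% → £0.08
Greeting card £6.27: all other goods → 4.5% → £0.28
Total tax = £0.29 + £0.32 + £4.35 + £0.08 + £0.28 = £5.32

£5.32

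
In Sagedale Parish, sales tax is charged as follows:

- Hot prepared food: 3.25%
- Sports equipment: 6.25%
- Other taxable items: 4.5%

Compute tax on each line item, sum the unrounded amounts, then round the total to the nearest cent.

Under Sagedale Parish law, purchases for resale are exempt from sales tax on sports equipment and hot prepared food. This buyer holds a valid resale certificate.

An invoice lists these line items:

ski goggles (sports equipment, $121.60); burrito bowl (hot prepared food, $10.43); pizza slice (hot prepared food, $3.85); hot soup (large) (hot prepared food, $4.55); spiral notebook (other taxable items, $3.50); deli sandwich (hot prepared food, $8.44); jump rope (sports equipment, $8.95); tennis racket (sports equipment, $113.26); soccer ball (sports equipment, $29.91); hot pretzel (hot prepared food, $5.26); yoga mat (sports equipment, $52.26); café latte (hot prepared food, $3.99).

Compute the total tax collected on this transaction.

$0.16

Ski goggles $121.60: sports equipment, buyer-exempt → 0% → $0.00
Burrito bowl $10.43: hot prepared food, buyer-exempt → 0% → $0.00
Pizza slice $3.85: hot prepared food, buyer-exempt → 0% → $0.00
Hot soup (large) $4.55: hot prepared food, buyer-exempt → 0% → $0.00
Spiral notebook $3.50: other taxable items → 4.5% → $0.1575
Deli sandwich $8.44: hot prepared food, buyer-exempt → 0% → $0.00
Jump rope $8.95: sports equipment, buyer-exempt → 0% → $0.00
Tennis racket $113.26: sports equipment, buyer-exempt → 0% → $0.00
Soccer ball $29.91: sports equipment, buyer-exempt → 0% → $0.00
Hot pretzel $5.26: hot prepared food, buyer-exempt → 0% → $0.00
Yoga mat $52.26: sports equipment, buyer-exempt → 0% → $0.00
Café latte $3.99: hot prepared food, buyer-exempt → 0% → $0.00
Unrounded tax sum = $0.1575 → $0.16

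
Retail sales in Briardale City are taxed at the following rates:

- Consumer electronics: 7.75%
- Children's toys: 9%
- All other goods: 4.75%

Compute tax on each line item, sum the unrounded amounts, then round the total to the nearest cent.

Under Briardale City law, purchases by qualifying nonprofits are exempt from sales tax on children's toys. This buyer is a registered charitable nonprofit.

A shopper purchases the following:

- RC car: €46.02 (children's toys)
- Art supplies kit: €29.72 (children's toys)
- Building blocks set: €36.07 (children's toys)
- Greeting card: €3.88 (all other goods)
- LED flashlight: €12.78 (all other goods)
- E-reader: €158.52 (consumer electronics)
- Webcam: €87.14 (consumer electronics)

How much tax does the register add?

RC car €46.02: children's toys, buyer-exempt → 0% → €0.00
Art supplies kit €29.72: children's toys, buyer-exempt → 0% → €0.00
Building blocks set €36.07: children's toys, buyer-exempt → 0% → €0.00
Greeting card €3.88: all other goods → 4.75% → €0.1843
LED flashlight €12.78: all other goods → 4.75% → €0.60705
E-reader €158.52: consumer electronics → 7.75% → €12.2853
Webcam €87.14: consumer electronics → 7.75% → €6.75335
Unrounded tax sum = €19.83 → €19.83

€19.83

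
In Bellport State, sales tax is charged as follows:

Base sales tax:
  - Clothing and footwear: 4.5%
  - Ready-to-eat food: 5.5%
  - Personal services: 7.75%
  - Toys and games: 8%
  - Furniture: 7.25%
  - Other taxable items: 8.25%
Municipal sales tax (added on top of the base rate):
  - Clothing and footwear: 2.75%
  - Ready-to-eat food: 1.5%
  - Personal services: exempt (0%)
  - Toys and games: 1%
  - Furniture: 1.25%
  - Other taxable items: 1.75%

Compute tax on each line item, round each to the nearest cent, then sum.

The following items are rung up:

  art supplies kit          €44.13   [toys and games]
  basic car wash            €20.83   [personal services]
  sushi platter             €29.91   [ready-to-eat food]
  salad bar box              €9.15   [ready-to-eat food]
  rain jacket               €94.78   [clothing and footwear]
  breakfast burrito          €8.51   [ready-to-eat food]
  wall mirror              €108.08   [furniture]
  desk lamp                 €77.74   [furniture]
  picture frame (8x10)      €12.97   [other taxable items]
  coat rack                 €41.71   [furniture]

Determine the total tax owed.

€36.43

Art supplies kit €44.13: toys and games → 8% + 1% municipal = 9% → €3.97
Basic car wash €20.83: personal services → 7.75% + 0% municipal = 7.75% → €1.61
Sushi platter €29.91: ready-to-eat food → 5.5% + 1.5% municipal = 7% → €2.09
Salad bar box €9.15: ready-to-eat food → 5.5% + 1.5% municipal = 7% → €0.64
Rain jacket €94.78: clothing and footwear → 4.5% + 2.75% municipal = 7.25% → €6.87
Breakfast burrito €8.51: ready-to-eat food → 5.5% + 1.5% municipal = 7% → €0.60
Wall mirror €108.08: furniture → 7.25% + 1.25% municipal = 8.5% → €9.19
Desk lamp €77.74: furniture → 7.25% + 1.25% municipal = 8.5% → €6.61
Picture frame (8x10) €12.97: other taxable items → 8.25% + 1.75% municipal = 10% → €1.30
Coat rack €41.71: furniture → 7.25% + 1.25% municipal = 8.5% → €3.55
Total tax = €3.97 + €1.61 + €2.09 + €0.64 + €6.87 + €0.60 + €9.19 + €6.61 + €1.30 + €3.55 = €36.43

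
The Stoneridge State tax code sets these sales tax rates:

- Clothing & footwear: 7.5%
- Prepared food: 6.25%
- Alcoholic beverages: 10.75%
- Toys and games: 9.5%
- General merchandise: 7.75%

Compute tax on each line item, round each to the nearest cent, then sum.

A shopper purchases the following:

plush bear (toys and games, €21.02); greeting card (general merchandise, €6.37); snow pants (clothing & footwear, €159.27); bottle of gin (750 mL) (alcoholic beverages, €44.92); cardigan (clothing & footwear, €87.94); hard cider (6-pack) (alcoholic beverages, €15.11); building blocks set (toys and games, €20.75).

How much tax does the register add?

€29.46

Plush bear €21.02: toys and games → 9.5% → €2.00
Greeting card €6.37: general merchandise → 7.75% → €0.49
Snow pants €159.27: clothing & footwear → 7.5% → €11.95
Bottle of gin (750 mL) €44.92: alcoholic beverages → 10.75% → €4.83
Cardigan €87.94: clothing & footwear → 7.5% → €6.60
Hard cider (6-pack) €15.11: alcoholic beverages → 10.75% → €1.62
Building blocks set €20.75: toys and games → 9.5% → €1.97
Total tax = €2.00 + €0.49 + €11.95 + €4.83 + €6.60 + €1.62 + €1.97 = €29.46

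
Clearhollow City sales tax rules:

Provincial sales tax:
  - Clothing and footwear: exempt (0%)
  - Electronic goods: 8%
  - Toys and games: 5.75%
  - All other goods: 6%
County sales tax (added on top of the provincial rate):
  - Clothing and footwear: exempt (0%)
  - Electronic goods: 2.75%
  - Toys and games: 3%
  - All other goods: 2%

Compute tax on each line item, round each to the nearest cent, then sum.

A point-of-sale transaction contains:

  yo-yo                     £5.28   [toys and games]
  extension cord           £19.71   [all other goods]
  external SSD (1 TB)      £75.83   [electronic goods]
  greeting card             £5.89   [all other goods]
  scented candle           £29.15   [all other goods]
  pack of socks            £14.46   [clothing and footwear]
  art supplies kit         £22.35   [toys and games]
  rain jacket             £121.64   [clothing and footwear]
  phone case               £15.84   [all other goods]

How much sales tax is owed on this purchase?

Yo-yo £5.28: toys and games → 5.75% + 3% county = 8.75% → £0.46
Extension cord £19.71: all other goods → 6% + 2% county = 8% → £1.58
External SSD (1 TB) £75.83: electronic goods → 8% + 2.75% county = 10.75% → £8.15
Greeting card £5.89: all other goods → 6% + 2% county = 8% → £0.47
Scented candle £29.15: all other goods → 6% + 2% county = 8% → £2.33
Pack of socks £14.46: clothing and footwear → 0% + 0% county = 0% → £0.00
Art supplies kit £22.35: toys and games → 5.75% + 3% county = 8.75% → £1.96
Rain jacket £121.64: clothing and footwear → 0% + 0% county = 0% → £0.00
Phone case £15.84: all other goods → 6% + 2% county = 8% → £1.27
Total tax = £0.46 + £1.58 + £8.15 + £0.47 + £2.33 + £1.96 + £1.27 = £16.22

£16.22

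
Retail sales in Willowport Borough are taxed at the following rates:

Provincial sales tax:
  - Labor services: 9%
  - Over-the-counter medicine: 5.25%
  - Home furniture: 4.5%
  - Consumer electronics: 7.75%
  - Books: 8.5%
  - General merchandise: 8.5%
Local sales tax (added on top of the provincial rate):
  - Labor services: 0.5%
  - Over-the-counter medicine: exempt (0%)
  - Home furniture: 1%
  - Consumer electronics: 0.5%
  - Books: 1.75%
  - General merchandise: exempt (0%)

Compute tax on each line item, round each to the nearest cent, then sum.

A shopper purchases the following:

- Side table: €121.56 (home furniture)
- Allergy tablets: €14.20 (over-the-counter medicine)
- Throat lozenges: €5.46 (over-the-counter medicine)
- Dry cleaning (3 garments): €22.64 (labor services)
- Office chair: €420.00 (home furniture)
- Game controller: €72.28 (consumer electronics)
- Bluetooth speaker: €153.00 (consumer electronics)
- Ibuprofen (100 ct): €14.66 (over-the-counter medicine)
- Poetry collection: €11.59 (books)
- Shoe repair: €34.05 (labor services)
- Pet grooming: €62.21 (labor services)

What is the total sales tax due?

Side table €121.56: home furniture → 4.5% + 1% local = 5.5% → €6.69
Allergy tablets €14.20: over-the-counter medicine → 5.25% + 0% local = 5.25% → €0.75
Throat lozenges €5.46: over-the-counter medicine → 5.25% + 0% local = 5.25% → €0.29
Dry cleaning (3 garments) €22.64: labor services → 9% + 0.5% local = 9.5% → €2.15
Office chair €420.00: home furniture → 4.5% + 1% local = 5.5% → €23.10
Game controller €72.28: consumer electronics → 7.75% + 0.5% local = 8.25% → €5.96
Bluetooth speaker €153.00: consumer electronics → 7.75% + 0.5% local = 8.25% → €12.62
Ibuprofen (100 ct) €14.66: over-the-counter medicine → 5.25% + 0% local = 5.25% → €0.77
Poetry collection €11.59: books → 8.5% + 1.75% local = 10.25% → €1.19
Shoe repair €34.05: labor services → 9% + 0.5% local = 9.5% → €3.23
Pet grooming €62.21: labor services → 9% + 0.5% local = 9.5% → €5.91
Total tax = €6.69 + €0.75 + €0.29 + €2.15 + €23.10 + €5.96 + €12.62 + €0.77 + €1.19 + €3.23 + €5.91 = €62.66

€62.66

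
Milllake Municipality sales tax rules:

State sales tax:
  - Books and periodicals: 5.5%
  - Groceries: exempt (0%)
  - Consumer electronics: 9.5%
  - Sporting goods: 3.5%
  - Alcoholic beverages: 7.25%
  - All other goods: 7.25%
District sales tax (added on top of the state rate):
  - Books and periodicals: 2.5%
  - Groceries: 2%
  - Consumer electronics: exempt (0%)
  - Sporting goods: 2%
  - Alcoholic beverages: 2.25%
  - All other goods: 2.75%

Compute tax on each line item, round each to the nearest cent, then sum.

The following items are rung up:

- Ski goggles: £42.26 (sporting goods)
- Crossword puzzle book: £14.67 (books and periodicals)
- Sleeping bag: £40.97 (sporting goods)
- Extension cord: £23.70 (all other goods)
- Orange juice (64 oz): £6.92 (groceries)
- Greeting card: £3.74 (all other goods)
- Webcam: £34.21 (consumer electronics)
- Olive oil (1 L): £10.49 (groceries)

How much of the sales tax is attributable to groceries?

Orange juice (64 oz) £6.92: groceries → 0% + 2% district = 2% → £0.14
Olive oil (1 L) £10.49: groceries → 0% + 2% district = 2% → £0.21
Tax on groceries = £0.14 + £0.21 = £0.35

£0.35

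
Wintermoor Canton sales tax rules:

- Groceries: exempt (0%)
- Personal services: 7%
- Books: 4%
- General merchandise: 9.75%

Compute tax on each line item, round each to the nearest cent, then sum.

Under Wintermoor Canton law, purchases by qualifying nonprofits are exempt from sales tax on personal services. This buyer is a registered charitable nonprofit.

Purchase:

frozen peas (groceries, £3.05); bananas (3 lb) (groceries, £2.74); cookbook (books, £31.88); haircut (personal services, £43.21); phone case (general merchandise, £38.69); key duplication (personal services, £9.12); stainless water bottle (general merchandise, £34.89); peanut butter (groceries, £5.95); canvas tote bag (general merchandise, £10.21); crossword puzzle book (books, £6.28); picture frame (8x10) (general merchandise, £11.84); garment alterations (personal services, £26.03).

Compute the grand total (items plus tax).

£234.74

Frozen peas £3.05: groceries → 0% → £0.00
Bananas (3 lb) £2.74: groceries → 0% → £0.00
Cookbook £31.88: books → 4% → £1.28
Haircut £43.21: personal services, buyer-exempt → 0% → £0.00
Phone case £38.69: general merchandise → 9.75% → £3.77
Key duplication £9.12: personal services, buyer-exempt → 0% → £0.00
Stainless water bottle £34.89: general merchandise → 9.75% → £3.40
Peanut butter £5.95: groceries → 0% → £0.00
Canvas tote bag £10.21: general merchandise → 9.75% → £1.00
Crossword puzzle book £6.28: books → 4% → £0.25
Picture frame (8x10) £11.84: general merchandise → 9.75% → £1.15
Garment alterations £26.03: personal services, buyer-exempt → 0% → £0.00
Subtotal = £223.89; tax = £10.85; total due = £234.74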